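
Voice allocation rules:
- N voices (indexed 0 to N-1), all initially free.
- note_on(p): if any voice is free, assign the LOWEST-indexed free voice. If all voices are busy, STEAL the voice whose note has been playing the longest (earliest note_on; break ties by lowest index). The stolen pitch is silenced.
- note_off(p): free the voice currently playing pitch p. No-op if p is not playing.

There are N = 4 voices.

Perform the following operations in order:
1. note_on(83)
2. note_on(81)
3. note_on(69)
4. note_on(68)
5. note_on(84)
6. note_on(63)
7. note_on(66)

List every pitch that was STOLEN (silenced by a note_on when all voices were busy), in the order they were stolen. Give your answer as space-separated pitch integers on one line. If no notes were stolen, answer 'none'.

Answer: 83 81 69

Derivation:
Op 1: note_on(83): voice 0 is free -> assigned | voices=[83 - - -]
Op 2: note_on(81): voice 1 is free -> assigned | voices=[83 81 - -]
Op 3: note_on(69): voice 2 is free -> assigned | voices=[83 81 69 -]
Op 4: note_on(68): voice 3 is free -> assigned | voices=[83 81 69 68]
Op 5: note_on(84): all voices busy, STEAL voice 0 (pitch 83, oldest) -> assign | voices=[84 81 69 68]
Op 6: note_on(63): all voices busy, STEAL voice 1 (pitch 81, oldest) -> assign | voices=[84 63 69 68]
Op 7: note_on(66): all voices busy, STEAL voice 2 (pitch 69, oldest) -> assign | voices=[84 63 66 68]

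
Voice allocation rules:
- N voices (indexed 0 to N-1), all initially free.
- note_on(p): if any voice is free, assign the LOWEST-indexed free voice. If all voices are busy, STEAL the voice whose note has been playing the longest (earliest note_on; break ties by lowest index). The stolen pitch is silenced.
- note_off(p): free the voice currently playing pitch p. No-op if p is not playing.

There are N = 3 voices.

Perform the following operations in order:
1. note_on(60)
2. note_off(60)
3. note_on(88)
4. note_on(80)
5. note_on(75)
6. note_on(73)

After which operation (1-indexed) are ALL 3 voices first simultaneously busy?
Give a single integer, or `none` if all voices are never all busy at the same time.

Answer: 5

Derivation:
Op 1: note_on(60): voice 0 is free -> assigned | voices=[60 - -]
Op 2: note_off(60): free voice 0 | voices=[- - -]
Op 3: note_on(88): voice 0 is free -> assigned | voices=[88 - -]
Op 4: note_on(80): voice 1 is free -> assigned | voices=[88 80 -]
Op 5: note_on(75): voice 2 is free -> assigned | voices=[88 80 75]
Op 6: note_on(73): all voices busy, STEAL voice 0 (pitch 88, oldest) -> assign | voices=[73 80 75]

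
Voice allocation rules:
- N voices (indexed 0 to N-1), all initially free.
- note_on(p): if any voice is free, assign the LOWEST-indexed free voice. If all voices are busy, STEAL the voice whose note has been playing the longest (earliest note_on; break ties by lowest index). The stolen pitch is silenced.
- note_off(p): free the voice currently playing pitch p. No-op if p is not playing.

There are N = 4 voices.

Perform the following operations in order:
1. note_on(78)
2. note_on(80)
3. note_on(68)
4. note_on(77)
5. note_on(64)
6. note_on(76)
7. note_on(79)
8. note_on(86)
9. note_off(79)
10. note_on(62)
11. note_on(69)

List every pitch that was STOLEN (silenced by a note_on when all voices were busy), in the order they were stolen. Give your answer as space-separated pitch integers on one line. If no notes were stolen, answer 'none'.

Op 1: note_on(78): voice 0 is free -> assigned | voices=[78 - - -]
Op 2: note_on(80): voice 1 is free -> assigned | voices=[78 80 - -]
Op 3: note_on(68): voice 2 is free -> assigned | voices=[78 80 68 -]
Op 4: note_on(77): voice 3 is free -> assigned | voices=[78 80 68 77]
Op 5: note_on(64): all voices busy, STEAL voice 0 (pitch 78, oldest) -> assign | voices=[64 80 68 77]
Op 6: note_on(76): all voices busy, STEAL voice 1 (pitch 80, oldest) -> assign | voices=[64 76 68 77]
Op 7: note_on(79): all voices busy, STEAL voice 2 (pitch 68, oldest) -> assign | voices=[64 76 79 77]
Op 8: note_on(86): all voices busy, STEAL voice 3 (pitch 77, oldest) -> assign | voices=[64 76 79 86]
Op 9: note_off(79): free voice 2 | voices=[64 76 - 86]
Op 10: note_on(62): voice 2 is free -> assigned | voices=[64 76 62 86]
Op 11: note_on(69): all voices busy, STEAL voice 0 (pitch 64, oldest) -> assign | voices=[69 76 62 86]

Answer: 78 80 68 77 64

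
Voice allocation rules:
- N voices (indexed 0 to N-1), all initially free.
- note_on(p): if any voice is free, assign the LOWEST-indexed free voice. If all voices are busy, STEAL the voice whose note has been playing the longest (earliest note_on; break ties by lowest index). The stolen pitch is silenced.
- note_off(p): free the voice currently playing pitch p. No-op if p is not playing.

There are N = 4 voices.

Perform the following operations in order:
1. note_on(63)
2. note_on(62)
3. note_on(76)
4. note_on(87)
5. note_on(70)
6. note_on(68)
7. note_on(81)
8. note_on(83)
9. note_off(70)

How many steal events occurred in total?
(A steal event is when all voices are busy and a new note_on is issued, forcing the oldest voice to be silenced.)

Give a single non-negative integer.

Answer: 4

Derivation:
Op 1: note_on(63): voice 0 is free -> assigned | voices=[63 - - -]
Op 2: note_on(62): voice 1 is free -> assigned | voices=[63 62 - -]
Op 3: note_on(76): voice 2 is free -> assigned | voices=[63 62 76 -]
Op 4: note_on(87): voice 3 is free -> assigned | voices=[63 62 76 87]
Op 5: note_on(70): all voices busy, STEAL voice 0 (pitch 63, oldest) -> assign | voices=[70 62 76 87]
Op 6: note_on(68): all voices busy, STEAL voice 1 (pitch 62, oldest) -> assign | voices=[70 68 76 87]
Op 7: note_on(81): all voices busy, STEAL voice 2 (pitch 76, oldest) -> assign | voices=[70 68 81 87]
Op 8: note_on(83): all voices busy, STEAL voice 3 (pitch 87, oldest) -> assign | voices=[70 68 81 83]
Op 9: note_off(70): free voice 0 | voices=[- 68 81 83]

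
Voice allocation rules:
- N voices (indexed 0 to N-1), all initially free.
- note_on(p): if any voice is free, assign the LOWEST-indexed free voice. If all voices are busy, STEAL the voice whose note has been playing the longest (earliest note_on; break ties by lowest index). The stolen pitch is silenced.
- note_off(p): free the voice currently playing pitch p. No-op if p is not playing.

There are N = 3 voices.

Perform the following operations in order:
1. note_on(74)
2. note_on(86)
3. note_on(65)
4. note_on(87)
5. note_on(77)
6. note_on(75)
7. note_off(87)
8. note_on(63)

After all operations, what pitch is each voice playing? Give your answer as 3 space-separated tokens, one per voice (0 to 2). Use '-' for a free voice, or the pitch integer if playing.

Op 1: note_on(74): voice 0 is free -> assigned | voices=[74 - -]
Op 2: note_on(86): voice 1 is free -> assigned | voices=[74 86 -]
Op 3: note_on(65): voice 2 is free -> assigned | voices=[74 86 65]
Op 4: note_on(87): all voices busy, STEAL voice 0 (pitch 74, oldest) -> assign | voices=[87 86 65]
Op 5: note_on(77): all voices busy, STEAL voice 1 (pitch 86, oldest) -> assign | voices=[87 77 65]
Op 6: note_on(75): all voices busy, STEAL voice 2 (pitch 65, oldest) -> assign | voices=[87 77 75]
Op 7: note_off(87): free voice 0 | voices=[- 77 75]
Op 8: note_on(63): voice 0 is free -> assigned | voices=[63 77 75]

Answer: 63 77 75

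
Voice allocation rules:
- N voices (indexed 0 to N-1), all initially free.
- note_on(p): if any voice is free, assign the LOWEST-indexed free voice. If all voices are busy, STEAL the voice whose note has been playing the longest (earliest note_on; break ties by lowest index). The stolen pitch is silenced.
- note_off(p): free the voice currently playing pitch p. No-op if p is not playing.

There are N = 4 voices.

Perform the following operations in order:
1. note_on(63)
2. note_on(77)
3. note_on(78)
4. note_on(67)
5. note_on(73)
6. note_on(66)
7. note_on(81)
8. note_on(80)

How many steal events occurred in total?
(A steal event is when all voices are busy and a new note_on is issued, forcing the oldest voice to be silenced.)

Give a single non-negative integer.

Op 1: note_on(63): voice 0 is free -> assigned | voices=[63 - - -]
Op 2: note_on(77): voice 1 is free -> assigned | voices=[63 77 - -]
Op 3: note_on(78): voice 2 is free -> assigned | voices=[63 77 78 -]
Op 4: note_on(67): voice 3 is free -> assigned | voices=[63 77 78 67]
Op 5: note_on(73): all voices busy, STEAL voice 0 (pitch 63, oldest) -> assign | voices=[73 77 78 67]
Op 6: note_on(66): all voices busy, STEAL voice 1 (pitch 77, oldest) -> assign | voices=[73 66 78 67]
Op 7: note_on(81): all voices busy, STEAL voice 2 (pitch 78, oldest) -> assign | voices=[73 66 81 67]
Op 8: note_on(80): all voices busy, STEAL voice 3 (pitch 67, oldest) -> assign | voices=[73 66 81 80]

Answer: 4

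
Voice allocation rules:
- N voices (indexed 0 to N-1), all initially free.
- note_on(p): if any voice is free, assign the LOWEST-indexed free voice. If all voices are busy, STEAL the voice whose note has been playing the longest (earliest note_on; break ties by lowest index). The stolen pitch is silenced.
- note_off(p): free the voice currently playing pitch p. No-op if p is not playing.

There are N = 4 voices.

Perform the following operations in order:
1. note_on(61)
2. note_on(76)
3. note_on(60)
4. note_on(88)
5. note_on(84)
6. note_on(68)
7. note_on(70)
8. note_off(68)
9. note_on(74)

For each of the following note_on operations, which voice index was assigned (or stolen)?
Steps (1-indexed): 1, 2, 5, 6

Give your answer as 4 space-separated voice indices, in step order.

Answer: 0 1 0 1

Derivation:
Op 1: note_on(61): voice 0 is free -> assigned | voices=[61 - - -]
Op 2: note_on(76): voice 1 is free -> assigned | voices=[61 76 - -]
Op 3: note_on(60): voice 2 is free -> assigned | voices=[61 76 60 -]
Op 4: note_on(88): voice 3 is free -> assigned | voices=[61 76 60 88]
Op 5: note_on(84): all voices busy, STEAL voice 0 (pitch 61, oldest) -> assign | voices=[84 76 60 88]
Op 6: note_on(68): all voices busy, STEAL voice 1 (pitch 76, oldest) -> assign | voices=[84 68 60 88]
Op 7: note_on(70): all voices busy, STEAL voice 2 (pitch 60, oldest) -> assign | voices=[84 68 70 88]
Op 8: note_off(68): free voice 1 | voices=[84 - 70 88]
Op 9: note_on(74): voice 1 is free -> assigned | voices=[84 74 70 88]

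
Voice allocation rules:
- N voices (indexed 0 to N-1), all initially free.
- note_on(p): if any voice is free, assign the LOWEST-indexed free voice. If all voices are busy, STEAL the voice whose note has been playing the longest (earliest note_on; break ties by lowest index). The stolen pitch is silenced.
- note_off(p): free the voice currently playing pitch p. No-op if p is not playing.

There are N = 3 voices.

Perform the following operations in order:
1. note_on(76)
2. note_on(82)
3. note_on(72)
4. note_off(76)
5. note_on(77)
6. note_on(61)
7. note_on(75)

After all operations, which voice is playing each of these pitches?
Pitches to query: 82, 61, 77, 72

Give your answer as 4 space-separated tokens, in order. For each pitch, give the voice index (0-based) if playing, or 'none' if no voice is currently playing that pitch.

Answer: none 1 0 none

Derivation:
Op 1: note_on(76): voice 0 is free -> assigned | voices=[76 - -]
Op 2: note_on(82): voice 1 is free -> assigned | voices=[76 82 -]
Op 3: note_on(72): voice 2 is free -> assigned | voices=[76 82 72]
Op 4: note_off(76): free voice 0 | voices=[- 82 72]
Op 5: note_on(77): voice 0 is free -> assigned | voices=[77 82 72]
Op 6: note_on(61): all voices busy, STEAL voice 1 (pitch 82, oldest) -> assign | voices=[77 61 72]
Op 7: note_on(75): all voices busy, STEAL voice 2 (pitch 72, oldest) -> assign | voices=[77 61 75]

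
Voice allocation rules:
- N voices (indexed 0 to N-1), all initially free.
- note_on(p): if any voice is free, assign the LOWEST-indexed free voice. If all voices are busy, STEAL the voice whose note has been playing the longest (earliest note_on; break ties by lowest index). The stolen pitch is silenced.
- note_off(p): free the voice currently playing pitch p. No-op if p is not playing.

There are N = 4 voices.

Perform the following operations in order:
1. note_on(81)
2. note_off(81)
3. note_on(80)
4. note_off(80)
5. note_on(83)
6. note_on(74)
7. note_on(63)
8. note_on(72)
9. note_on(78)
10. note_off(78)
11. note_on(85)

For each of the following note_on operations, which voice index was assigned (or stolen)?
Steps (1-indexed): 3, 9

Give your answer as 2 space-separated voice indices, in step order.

Answer: 0 0

Derivation:
Op 1: note_on(81): voice 0 is free -> assigned | voices=[81 - - -]
Op 2: note_off(81): free voice 0 | voices=[- - - -]
Op 3: note_on(80): voice 0 is free -> assigned | voices=[80 - - -]
Op 4: note_off(80): free voice 0 | voices=[- - - -]
Op 5: note_on(83): voice 0 is free -> assigned | voices=[83 - - -]
Op 6: note_on(74): voice 1 is free -> assigned | voices=[83 74 - -]
Op 7: note_on(63): voice 2 is free -> assigned | voices=[83 74 63 -]
Op 8: note_on(72): voice 3 is free -> assigned | voices=[83 74 63 72]
Op 9: note_on(78): all voices busy, STEAL voice 0 (pitch 83, oldest) -> assign | voices=[78 74 63 72]
Op 10: note_off(78): free voice 0 | voices=[- 74 63 72]
Op 11: note_on(85): voice 0 is free -> assigned | voices=[85 74 63 72]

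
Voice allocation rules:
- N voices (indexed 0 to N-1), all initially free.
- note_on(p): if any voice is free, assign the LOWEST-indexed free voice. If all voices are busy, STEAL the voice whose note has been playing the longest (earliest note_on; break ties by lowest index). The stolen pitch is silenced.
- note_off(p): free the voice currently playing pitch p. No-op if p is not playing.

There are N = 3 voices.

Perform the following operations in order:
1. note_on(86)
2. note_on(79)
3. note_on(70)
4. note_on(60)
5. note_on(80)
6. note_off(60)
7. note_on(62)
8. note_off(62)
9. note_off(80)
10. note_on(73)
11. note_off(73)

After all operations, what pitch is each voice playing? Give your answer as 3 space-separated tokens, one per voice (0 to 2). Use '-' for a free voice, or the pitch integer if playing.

Op 1: note_on(86): voice 0 is free -> assigned | voices=[86 - -]
Op 2: note_on(79): voice 1 is free -> assigned | voices=[86 79 -]
Op 3: note_on(70): voice 2 is free -> assigned | voices=[86 79 70]
Op 4: note_on(60): all voices busy, STEAL voice 0 (pitch 86, oldest) -> assign | voices=[60 79 70]
Op 5: note_on(80): all voices busy, STEAL voice 1 (pitch 79, oldest) -> assign | voices=[60 80 70]
Op 6: note_off(60): free voice 0 | voices=[- 80 70]
Op 7: note_on(62): voice 0 is free -> assigned | voices=[62 80 70]
Op 8: note_off(62): free voice 0 | voices=[- 80 70]
Op 9: note_off(80): free voice 1 | voices=[- - 70]
Op 10: note_on(73): voice 0 is free -> assigned | voices=[73 - 70]
Op 11: note_off(73): free voice 0 | voices=[- - 70]

Answer: - - 70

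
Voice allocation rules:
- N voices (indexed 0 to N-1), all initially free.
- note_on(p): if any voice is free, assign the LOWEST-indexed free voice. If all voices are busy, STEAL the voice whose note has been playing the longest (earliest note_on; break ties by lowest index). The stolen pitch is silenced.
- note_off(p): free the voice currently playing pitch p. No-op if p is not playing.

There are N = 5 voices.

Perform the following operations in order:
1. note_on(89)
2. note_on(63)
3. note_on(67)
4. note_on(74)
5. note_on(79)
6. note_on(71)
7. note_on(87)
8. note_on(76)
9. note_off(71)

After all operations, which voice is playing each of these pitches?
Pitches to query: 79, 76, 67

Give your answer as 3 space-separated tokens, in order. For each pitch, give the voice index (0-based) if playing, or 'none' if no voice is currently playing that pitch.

Answer: 4 2 none

Derivation:
Op 1: note_on(89): voice 0 is free -> assigned | voices=[89 - - - -]
Op 2: note_on(63): voice 1 is free -> assigned | voices=[89 63 - - -]
Op 3: note_on(67): voice 2 is free -> assigned | voices=[89 63 67 - -]
Op 4: note_on(74): voice 3 is free -> assigned | voices=[89 63 67 74 -]
Op 5: note_on(79): voice 4 is free -> assigned | voices=[89 63 67 74 79]
Op 6: note_on(71): all voices busy, STEAL voice 0 (pitch 89, oldest) -> assign | voices=[71 63 67 74 79]
Op 7: note_on(87): all voices busy, STEAL voice 1 (pitch 63, oldest) -> assign | voices=[71 87 67 74 79]
Op 8: note_on(76): all voices busy, STEAL voice 2 (pitch 67, oldest) -> assign | voices=[71 87 76 74 79]
Op 9: note_off(71): free voice 0 | voices=[- 87 76 74 79]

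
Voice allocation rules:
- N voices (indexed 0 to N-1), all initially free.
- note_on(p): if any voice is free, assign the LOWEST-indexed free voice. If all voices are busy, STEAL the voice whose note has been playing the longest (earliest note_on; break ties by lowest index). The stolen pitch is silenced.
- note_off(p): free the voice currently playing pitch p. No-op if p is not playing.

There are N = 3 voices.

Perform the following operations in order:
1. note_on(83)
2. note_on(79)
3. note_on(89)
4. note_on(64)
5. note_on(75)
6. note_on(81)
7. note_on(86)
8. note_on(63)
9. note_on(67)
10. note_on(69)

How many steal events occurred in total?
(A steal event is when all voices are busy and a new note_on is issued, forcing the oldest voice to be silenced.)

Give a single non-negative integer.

Op 1: note_on(83): voice 0 is free -> assigned | voices=[83 - -]
Op 2: note_on(79): voice 1 is free -> assigned | voices=[83 79 -]
Op 3: note_on(89): voice 2 is free -> assigned | voices=[83 79 89]
Op 4: note_on(64): all voices busy, STEAL voice 0 (pitch 83, oldest) -> assign | voices=[64 79 89]
Op 5: note_on(75): all voices busy, STEAL voice 1 (pitch 79, oldest) -> assign | voices=[64 75 89]
Op 6: note_on(81): all voices busy, STEAL voice 2 (pitch 89, oldest) -> assign | voices=[64 75 81]
Op 7: note_on(86): all voices busy, STEAL voice 0 (pitch 64, oldest) -> assign | voices=[86 75 81]
Op 8: note_on(63): all voices busy, STEAL voice 1 (pitch 75, oldest) -> assign | voices=[86 63 81]
Op 9: note_on(67): all voices busy, STEAL voice 2 (pitch 81, oldest) -> assign | voices=[86 63 67]
Op 10: note_on(69): all voices busy, STEAL voice 0 (pitch 86, oldest) -> assign | voices=[69 63 67]

Answer: 7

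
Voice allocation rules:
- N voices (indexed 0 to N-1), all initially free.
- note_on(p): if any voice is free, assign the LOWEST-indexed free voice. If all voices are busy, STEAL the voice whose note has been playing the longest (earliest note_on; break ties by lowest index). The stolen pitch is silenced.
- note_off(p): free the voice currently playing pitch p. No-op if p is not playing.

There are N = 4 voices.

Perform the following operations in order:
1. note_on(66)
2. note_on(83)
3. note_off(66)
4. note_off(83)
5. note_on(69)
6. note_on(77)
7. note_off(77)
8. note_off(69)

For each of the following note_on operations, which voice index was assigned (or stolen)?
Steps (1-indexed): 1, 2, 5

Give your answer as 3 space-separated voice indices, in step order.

Answer: 0 1 0

Derivation:
Op 1: note_on(66): voice 0 is free -> assigned | voices=[66 - - -]
Op 2: note_on(83): voice 1 is free -> assigned | voices=[66 83 - -]
Op 3: note_off(66): free voice 0 | voices=[- 83 - -]
Op 4: note_off(83): free voice 1 | voices=[- - - -]
Op 5: note_on(69): voice 0 is free -> assigned | voices=[69 - - -]
Op 6: note_on(77): voice 1 is free -> assigned | voices=[69 77 - -]
Op 7: note_off(77): free voice 1 | voices=[69 - - -]
Op 8: note_off(69): free voice 0 | voices=[- - - -]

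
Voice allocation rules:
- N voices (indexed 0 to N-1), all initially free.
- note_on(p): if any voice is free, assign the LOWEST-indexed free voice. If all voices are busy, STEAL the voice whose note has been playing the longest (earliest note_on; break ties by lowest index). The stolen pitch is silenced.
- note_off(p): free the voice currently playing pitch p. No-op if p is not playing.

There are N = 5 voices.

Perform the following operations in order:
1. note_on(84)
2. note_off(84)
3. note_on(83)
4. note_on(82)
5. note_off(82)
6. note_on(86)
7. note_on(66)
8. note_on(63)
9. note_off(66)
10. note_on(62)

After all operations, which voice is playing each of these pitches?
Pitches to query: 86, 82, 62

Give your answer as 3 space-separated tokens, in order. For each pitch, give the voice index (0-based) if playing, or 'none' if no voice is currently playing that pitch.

Answer: 1 none 2

Derivation:
Op 1: note_on(84): voice 0 is free -> assigned | voices=[84 - - - -]
Op 2: note_off(84): free voice 0 | voices=[- - - - -]
Op 3: note_on(83): voice 0 is free -> assigned | voices=[83 - - - -]
Op 4: note_on(82): voice 1 is free -> assigned | voices=[83 82 - - -]
Op 5: note_off(82): free voice 1 | voices=[83 - - - -]
Op 6: note_on(86): voice 1 is free -> assigned | voices=[83 86 - - -]
Op 7: note_on(66): voice 2 is free -> assigned | voices=[83 86 66 - -]
Op 8: note_on(63): voice 3 is free -> assigned | voices=[83 86 66 63 -]
Op 9: note_off(66): free voice 2 | voices=[83 86 - 63 -]
Op 10: note_on(62): voice 2 is free -> assigned | voices=[83 86 62 63 -]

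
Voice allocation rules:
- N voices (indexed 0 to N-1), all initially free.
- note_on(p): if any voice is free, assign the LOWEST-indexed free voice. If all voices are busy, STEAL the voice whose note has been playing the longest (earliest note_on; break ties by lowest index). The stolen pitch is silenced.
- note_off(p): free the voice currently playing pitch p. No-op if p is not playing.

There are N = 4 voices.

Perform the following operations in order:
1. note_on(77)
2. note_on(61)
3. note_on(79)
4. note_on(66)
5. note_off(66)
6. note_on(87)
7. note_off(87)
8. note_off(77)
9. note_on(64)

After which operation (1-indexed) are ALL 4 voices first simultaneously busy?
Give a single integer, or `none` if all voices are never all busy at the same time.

Op 1: note_on(77): voice 0 is free -> assigned | voices=[77 - - -]
Op 2: note_on(61): voice 1 is free -> assigned | voices=[77 61 - -]
Op 3: note_on(79): voice 2 is free -> assigned | voices=[77 61 79 -]
Op 4: note_on(66): voice 3 is free -> assigned | voices=[77 61 79 66]
Op 5: note_off(66): free voice 3 | voices=[77 61 79 -]
Op 6: note_on(87): voice 3 is free -> assigned | voices=[77 61 79 87]
Op 7: note_off(87): free voice 3 | voices=[77 61 79 -]
Op 8: note_off(77): free voice 0 | voices=[- 61 79 -]
Op 9: note_on(64): voice 0 is free -> assigned | voices=[64 61 79 -]

Answer: 4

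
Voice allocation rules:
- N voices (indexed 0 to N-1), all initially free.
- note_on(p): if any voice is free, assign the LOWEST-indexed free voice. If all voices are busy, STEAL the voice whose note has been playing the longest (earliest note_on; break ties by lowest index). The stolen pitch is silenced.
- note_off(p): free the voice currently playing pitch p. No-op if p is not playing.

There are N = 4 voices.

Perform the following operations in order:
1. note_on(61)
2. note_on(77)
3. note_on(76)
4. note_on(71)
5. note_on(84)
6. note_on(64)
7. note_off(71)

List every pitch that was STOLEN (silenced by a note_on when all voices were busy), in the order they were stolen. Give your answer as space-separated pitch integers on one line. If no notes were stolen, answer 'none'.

Op 1: note_on(61): voice 0 is free -> assigned | voices=[61 - - -]
Op 2: note_on(77): voice 1 is free -> assigned | voices=[61 77 - -]
Op 3: note_on(76): voice 2 is free -> assigned | voices=[61 77 76 -]
Op 4: note_on(71): voice 3 is free -> assigned | voices=[61 77 76 71]
Op 5: note_on(84): all voices busy, STEAL voice 0 (pitch 61, oldest) -> assign | voices=[84 77 76 71]
Op 6: note_on(64): all voices busy, STEAL voice 1 (pitch 77, oldest) -> assign | voices=[84 64 76 71]
Op 7: note_off(71): free voice 3 | voices=[84 64 76 -]

Answer: 61 77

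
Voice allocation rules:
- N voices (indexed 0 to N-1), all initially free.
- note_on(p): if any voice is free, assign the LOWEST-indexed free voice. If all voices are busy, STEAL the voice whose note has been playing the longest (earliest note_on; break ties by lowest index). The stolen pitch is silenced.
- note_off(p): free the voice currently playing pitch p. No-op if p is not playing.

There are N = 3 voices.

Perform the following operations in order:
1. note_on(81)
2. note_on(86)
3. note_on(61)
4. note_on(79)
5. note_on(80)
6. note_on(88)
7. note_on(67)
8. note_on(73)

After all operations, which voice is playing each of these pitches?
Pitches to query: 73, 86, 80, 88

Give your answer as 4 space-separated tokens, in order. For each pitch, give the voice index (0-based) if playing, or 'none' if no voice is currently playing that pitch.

Op 1: note_on(81): voice 0 is free -> assigned | voices=[81 - -]
Op 2: note_on(86): voice 1 is free -> assigned | voices=[81 86 -]
Op 3: note_on(61): voice 2 is free -> assigned | voices=[81 86 61]
Op 4: note_on(79): all voices busy, STEAL voice 0 (pitch 81, oldest) -> assign | voices=[79 86 61]
Op 5: note_on(80): all voices busy, STEAL voice 1 (pitch 86, oldest) -> assign | voices=[79 80 61]
Op 6: note_on(88): all voices busy, STEAL voice 2 (pitch 61, oldest) -> assign | voices=[79 80 88]
Op 7: note_on(67): all voices busy, STEAL voice 0 (pitch 79, oldest) -> assign | voices=[67 80 88]
Op 8: note_on(73): all voices busy, STEAL voice 1 (pitch 80, oldest) -> assign | voices=[67 73 88]

Answer: 1 none none 2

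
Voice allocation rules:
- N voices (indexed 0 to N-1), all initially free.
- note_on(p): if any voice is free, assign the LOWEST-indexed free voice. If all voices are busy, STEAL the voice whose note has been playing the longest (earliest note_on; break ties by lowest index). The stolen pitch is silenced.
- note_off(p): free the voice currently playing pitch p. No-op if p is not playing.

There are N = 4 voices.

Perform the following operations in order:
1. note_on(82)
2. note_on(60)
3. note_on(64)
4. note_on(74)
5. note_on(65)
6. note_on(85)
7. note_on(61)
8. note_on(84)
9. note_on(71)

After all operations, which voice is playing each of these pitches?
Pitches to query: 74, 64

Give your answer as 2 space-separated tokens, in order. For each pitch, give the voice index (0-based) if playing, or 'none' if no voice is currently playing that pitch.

Answer: none none

Derivation:
Op 1: note_on(82): voice 0 is free -> assigned | voices=[82 - - -]
Op 2: note_on(60): voice 1 is free -> assigned | voices=[82 60 - -]
Op 3: note_on(64): voice 2 is free -> assigned | voices=[82 60 64 -]
Op 4: note_on(74): voice 3 is free -> assigned | voices=[82 60 64 74]
Op 5: note_on(65): all voices busy, STEAL voice 0 (pitch 82, oldest) -> assign | voices=[65 60 64 74]
Op 6: note_on(85): all voices busy, STEAL voice 1 (pitch 60, oldest) -> assign | voices=[65 85 64 74]
Op 7: note_on(61): all voices busy, STEAL voice 2 (pitch 64, oldest) -> assign | voices=[65 85 61 74]
Op 8: note_on(84): all voices busy, STEAL voice 3 (pitch 74, oldest) -> assign | voices=[65 85 61 84]
Op 9: note_on(71): all voices busy, STEAL voice 0 (pitch 65, oldest) -> assign | voices=[71 85 61 84]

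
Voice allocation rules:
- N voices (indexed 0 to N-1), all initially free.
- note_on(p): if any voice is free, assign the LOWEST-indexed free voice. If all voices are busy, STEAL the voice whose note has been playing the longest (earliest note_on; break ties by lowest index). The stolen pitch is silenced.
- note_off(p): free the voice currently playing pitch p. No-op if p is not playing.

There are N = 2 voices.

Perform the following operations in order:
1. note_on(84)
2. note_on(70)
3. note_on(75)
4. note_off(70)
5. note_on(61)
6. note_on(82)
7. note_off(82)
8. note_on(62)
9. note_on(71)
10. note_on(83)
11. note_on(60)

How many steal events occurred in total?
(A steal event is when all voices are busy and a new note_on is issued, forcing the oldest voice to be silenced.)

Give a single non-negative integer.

Op 1: note_on(84): voice 0 is free -> assigned | voices=[84 -]
Op 2: note_on(70): voice 1 is free -> assigned | voices=[84 70]
Op 3: note_on(75): all voices busy, STEAL voice 0 (pitch 84, oldest) -> assign | voices=[75 70]
Op 4: note_off(70): free voice 1 | voices=[75 -]
Op 5: note_on(61): voice 1 is free -> assigned | voices=[75 61]
Op 6: note_on(82): all voices busy, STEAL voice 0 (pitch 75, oldest) -> assign | voices=[82 61]
Op 7: note_off(82): free voice 0 | voices=[- 61]
Op 8: note_on(62): voice 0 is free -> assigned | voices=[62 61]
Op 9: note_on(71): all voices busy, STEAL voice 1 (pitch 61, oldest) -> assign | voices=[62 71]
Op 10: note_on(83): all voices busy, STEAL voice 0 (pitch 62, oldest) -> assign | voices=[83 71]
Op 11: note_on(60): all voices busy, STEAL voice 1 (pitch 71, oldest) -> assign | voices=[83 60]

Answer: 5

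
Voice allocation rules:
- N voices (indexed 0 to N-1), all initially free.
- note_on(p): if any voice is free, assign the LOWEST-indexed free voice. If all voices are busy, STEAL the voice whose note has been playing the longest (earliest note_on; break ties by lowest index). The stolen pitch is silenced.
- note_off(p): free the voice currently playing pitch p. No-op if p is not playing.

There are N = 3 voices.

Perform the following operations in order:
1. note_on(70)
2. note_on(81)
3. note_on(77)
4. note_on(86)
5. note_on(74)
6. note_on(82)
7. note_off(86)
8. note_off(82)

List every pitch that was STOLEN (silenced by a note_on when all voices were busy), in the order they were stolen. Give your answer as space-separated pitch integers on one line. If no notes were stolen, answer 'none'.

Op 1: note_on(70): voice 0 is free -> assigned | voices=[70 - -]
Op 2: note_on(81): voice 1 is free -> assigned | voices=[70 81 -]
Op 3: note_on(77): voice 2 is free -> assigned | voices=[70 81 77]
Op 4: note_on(86): all voices busy, STEAL voice 0 (pitch 70, oldest) -> assign | voices=[86 81 77]
Op 5: note_on(74): all voices busy, STEAL voice 1 (pitch 81, oldest) -> assign | voices=[86 74 77]
Op 6: note_on(82): all voices busy, STEAL voice 2 (pitch 77, oldest) -> assign | voices=[86 74 82]
Op 7: note_off(86): free voice 0 | voices=[- 74 82]
Op 8: note_off(82): free voice 2 | voices=[- 74 -]

Answer: 70 81 77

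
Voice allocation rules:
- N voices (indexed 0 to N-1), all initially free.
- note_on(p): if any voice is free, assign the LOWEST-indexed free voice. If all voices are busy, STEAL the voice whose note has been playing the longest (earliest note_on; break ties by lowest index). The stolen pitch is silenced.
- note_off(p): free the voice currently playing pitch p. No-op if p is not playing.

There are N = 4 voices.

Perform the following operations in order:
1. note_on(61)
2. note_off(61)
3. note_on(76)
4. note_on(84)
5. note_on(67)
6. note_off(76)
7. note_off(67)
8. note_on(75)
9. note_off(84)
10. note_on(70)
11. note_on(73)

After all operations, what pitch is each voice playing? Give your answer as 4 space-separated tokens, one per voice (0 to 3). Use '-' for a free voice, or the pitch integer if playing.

Op 1: note_on(61): voice 0 is free -> assigned | voices=[61 - - -]
Op 2: note_off(61): free voice 0 | voices=[- - - -]
Op 3: note_on(76): voice 0 is free -> assigned | voices=[76 - - -]
Op 4: note_on(84): voice 1 is free -> assigned | voices=[76 84 - -]
Op 5: note_on(67): voice 2 is free -> assigned | voices=[76 84 67 -]
Op 6: note_off(76): free voice 0 | voices=[- 84 67 -]
Op 7: note_off(67): free voice 2 | voices=[- 84 - -]
Op 8: note_on(75): voice 0 is free -> assigned | voices=[75 84 - -]
Op 9: note_off(84): free voice 1 | voices=[75 - - -]
Op 10: note_on(70): voice 1 is free -> assigned | voices=[75 70 - -]
Op 11: note_on(73): voice 2 is free -> assigned | voices=[75 70 73 -]

Answer: 75 70 73 -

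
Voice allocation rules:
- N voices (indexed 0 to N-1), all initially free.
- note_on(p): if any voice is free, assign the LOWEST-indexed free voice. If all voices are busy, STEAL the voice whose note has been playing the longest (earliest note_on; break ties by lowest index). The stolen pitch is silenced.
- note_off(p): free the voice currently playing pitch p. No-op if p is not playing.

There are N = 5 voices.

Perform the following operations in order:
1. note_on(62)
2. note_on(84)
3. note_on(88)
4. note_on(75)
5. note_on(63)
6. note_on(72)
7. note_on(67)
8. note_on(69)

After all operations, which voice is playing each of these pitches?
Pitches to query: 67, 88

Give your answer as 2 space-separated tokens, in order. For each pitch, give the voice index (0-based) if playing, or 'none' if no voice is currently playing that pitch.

Op 1: note_on(62): voice 0 is free -> assigned | voices=[62 - - - -]
Op 2: note_on(84): voice 1 is free -> assigned | voices=[62 84 - - -]
Op 3: note_on(88): voice 2 is free -> assigned | voices=[62 84 88 - -]
Op 4: note_on(75): voice 3 is free -> assigned | voices=[62 84 88 75 -]
Op 5: note_on(63): voice 4 is free -> assigned | voices=[62 84 88 75 63]
Op 6: note_on(72): all voices busy, STEAL voice 0 (pitch 62, oldest) -> assign | voices=[72 84 88 75 63]
Op 7: note_on(67): all voices busy, STEAL voice 1 (pitch 84, oldest) -> assign | voices=[72 67 88 75 63]
Op 8: note_on(69): all voices busy, STEAL voice 2 (pitch 88, oldest) -> assign | voices=[72 67 69 75 63]

Answer: 1 none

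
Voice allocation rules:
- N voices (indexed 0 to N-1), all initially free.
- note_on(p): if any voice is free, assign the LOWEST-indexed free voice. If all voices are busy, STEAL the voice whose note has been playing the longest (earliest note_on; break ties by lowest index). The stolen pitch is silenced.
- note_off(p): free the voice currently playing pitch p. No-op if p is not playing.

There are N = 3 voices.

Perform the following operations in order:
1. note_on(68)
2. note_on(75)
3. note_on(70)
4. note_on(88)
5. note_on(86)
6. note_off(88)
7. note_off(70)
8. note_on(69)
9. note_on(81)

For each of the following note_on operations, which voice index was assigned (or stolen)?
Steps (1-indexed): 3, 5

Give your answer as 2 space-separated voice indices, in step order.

Answer: 2 1

Derivation:
Op 1: note_on(68): voice 0 is free -> assigned | voices=[68 - -]
Op 2: note_on(75): voice 1 is free -> assigned | voices=[68 75 -]
Op 3: note_on(70): voice 2 is free -> assigned | voices=[68 75 70]
Op 4: note_on(88): all voices busy, STEAL voice 0 (pitch 68, oldest) -> assign | voices=[88 75 70]
Op 5: note_on(86): all voices busy, STEAL voice 1 (pitch 75, oldest) -> assign | voices=[88 86 70]
Op 6: note_off(88): free voice 0 | voices=[- 86 70]
Op 7: note_off(70): free voice 2 | voices=[- 86 -]
Op 8: note_on(69): voice 0 is free -> assigned | voices=[69 86 -]
Op 9: note_on(81): voice 2 is free -> assigned | voices=[69 86 81]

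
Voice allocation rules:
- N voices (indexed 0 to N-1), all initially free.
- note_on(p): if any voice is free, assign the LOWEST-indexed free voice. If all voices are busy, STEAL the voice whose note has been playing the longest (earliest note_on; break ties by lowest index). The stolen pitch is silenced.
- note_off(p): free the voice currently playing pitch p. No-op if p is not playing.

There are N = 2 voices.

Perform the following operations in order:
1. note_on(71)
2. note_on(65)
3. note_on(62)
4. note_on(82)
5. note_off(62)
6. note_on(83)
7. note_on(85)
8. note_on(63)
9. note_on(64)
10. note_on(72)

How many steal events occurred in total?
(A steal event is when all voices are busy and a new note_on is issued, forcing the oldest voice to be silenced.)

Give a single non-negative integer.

Answer: 6

Derivation:
Op 1: note_on(71): voice 0 is free -> assigned | voices=[71 -]
Op 2: note_on(65): voice 1 is free -> assigned | voices=[71 65]
Op 3: note_on(62): all voices busy, STEAL voice 0 (pitch 71, oldest) -> assign | voices=[62 65]
Op 4: note_on(82): all voices busy, STEAL voice 1 (pitch 65, oldest) -> assign | voices=[62 82]
Op 5: note_off(62): free voice 0 | voices=[- 82]
Op 6: note_on(83): voice 0 is free -> assigned | voices=[83 82]
Op 7: note_on(85): all voices busy, STEAL voice 1 (pitch 82, oldest) -> assign | voices=[83 85]
Op 8: note_on(63): all voices busy, STEAL voice 0 (pitch 83, oldest) -> assign | voices=[63 85]
Op 9: note_on(64): all voices busy, STEAL voice 1 (pitch 85, oldest) -> assign | voices=[63 64]
Op 10: note_on(72): all voices busy, STEAL voice 0 (pitch 63, oldest) -> assign | voices=[72 64]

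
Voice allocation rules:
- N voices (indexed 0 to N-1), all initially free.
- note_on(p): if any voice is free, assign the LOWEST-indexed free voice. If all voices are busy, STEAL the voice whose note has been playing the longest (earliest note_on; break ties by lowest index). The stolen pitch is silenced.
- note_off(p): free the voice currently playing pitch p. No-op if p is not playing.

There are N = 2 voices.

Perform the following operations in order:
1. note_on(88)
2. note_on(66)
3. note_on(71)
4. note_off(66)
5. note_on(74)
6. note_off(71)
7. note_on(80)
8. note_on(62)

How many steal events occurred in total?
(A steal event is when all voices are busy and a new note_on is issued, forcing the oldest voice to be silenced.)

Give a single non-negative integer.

Answer: 2

Derivation:
Op 1: note_on(88): voice 0 is free -> assigned | voices=[88 -]
Op 2: note_on(66): voice 1 is free -> assigned | voices=[88 66]
Op 3: note_on(71): all voices busy, STEAL voice 0 (pitch 88, oldest) -> assign | voices=[71 66]
Op 4: note_off(66): free voice 1 | voices=[71 -]
Op 5: note_on(74): voice 1 is free -> assigned | voices=[71 74]
Op 6: note_off(71): free voice 0 | voices=[- 74]
Op 7: note_on(80): voice 0 is free -> assigned | voices=[80 74]
Op 8: note_on(62): all voices busy, STEAL voice 1 (pitch 74, oldest) -> assign | voices=[80 62]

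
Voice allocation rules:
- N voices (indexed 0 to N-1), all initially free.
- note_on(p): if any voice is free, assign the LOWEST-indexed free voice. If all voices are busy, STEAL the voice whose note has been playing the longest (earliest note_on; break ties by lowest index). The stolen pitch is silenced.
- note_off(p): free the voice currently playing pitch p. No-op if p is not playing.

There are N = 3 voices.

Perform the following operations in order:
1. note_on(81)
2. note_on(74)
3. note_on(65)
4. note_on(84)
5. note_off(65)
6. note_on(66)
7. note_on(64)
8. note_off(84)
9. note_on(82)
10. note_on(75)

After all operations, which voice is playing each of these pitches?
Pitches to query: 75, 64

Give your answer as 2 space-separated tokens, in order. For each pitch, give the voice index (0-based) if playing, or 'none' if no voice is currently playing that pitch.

Answer: 2 1

Derivation:
Op 1: note_on(81): voice 0 is free -> assigned | voices=[81 - -]
Op 2: note_on(74): voice 1 is free -> assigned | voices=[81 74 -]
Op 3: note_on(65): voice 2 is free -> assigned | voices=[81 74 65]
Op 4: note_on(84): all voices busy, STEAL voice 0 (pitch 81, oldest) -> assign | voices=[84 74 65]
Op 5: note_off(65): free voice 2 | voices=[84 74 -]
Op 6: note_on(66): voice 2 is free -> assigned | voices=[84 74 66]
Op 7: note_on(64): all voices busy, STEAL voice 1 (pitch 74, oldest) -> assign | voices=[84 64 66]
Op 8: note_off(84): free voice 0 | voices=[- 64 66]
Op 9: note_on(82): voice 0 is free -> assigned | voices=[82 64 66]
Op 10: note_on(75): all voices busy, STEAL voice 2 (pitch 66, oldest) -> assign | voices=[82 64 75]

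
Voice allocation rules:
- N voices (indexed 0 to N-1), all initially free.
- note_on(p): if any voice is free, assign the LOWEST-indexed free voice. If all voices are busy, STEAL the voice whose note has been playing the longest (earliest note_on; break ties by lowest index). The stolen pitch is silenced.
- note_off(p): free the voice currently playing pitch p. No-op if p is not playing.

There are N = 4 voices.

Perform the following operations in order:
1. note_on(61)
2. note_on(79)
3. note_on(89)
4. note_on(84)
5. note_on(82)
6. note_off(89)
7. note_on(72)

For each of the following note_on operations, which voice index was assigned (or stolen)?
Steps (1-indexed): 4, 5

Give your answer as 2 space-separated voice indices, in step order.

Op 1: note_on(61): voice 0 is free -> assigned | voices=[61 - - -]
Op 2: note_on(79): voice 1 is free -> assigned | voices=[61 79 - -]
Op 3: note_on(89): voice 2 is free -> assigned | voices=[61 79 89 -]
Op 4: note_on(84): voice 3 is free -> assigned | voices=[61 79 89 84]
Op 5: note_on(82): all voices busy, STEAL voice 0 (pitch 61, oldest) -> assign | voices=[82 79 89 84]
Op 6: note_off(89): free voice 2 | voices=[82 79 - 84]
Op 7: note_on(72): voice 2 is free -> assigned | voices=[82 79 72 84]

Answer: 3 0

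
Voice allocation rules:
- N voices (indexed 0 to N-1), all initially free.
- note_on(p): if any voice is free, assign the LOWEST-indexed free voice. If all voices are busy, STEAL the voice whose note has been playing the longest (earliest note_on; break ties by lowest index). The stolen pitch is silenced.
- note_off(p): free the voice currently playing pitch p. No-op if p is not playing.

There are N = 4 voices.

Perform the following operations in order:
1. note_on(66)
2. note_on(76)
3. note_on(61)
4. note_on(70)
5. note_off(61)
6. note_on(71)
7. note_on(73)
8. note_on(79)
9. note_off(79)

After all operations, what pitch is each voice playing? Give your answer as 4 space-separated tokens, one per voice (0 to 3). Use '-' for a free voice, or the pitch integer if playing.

Answer: 73 - 71 70

Derivation:
Op 1: note_on(66): voice 0 is free -> assigned | voices=[66 - - -]
Op 2: note_on(76): voice 1 is free -> assigned | voices=[66 76 - -]
Op 3: note_on(61): voice 2 is free -> assigned | voices=[66 76 61 -]
Op 4: note_on(70): voice 3 is free -> assigned | voices=[66 76 61 70]
Op 5: note_off(61): free voice 2 | voices=[66 76 - 70]
Op 6: note_on(71): voice 2 is free -> assigned | voices=[66 76 71 70]
Op 7: note_on(73): all voices busy, STEAL voice 0 (pitch 66, oldest) -> assign | voices=[73 76 71 70]
Op 8: note_on(79): all voices busy, STEAL voice 1 (pitch 76, oldest) -> assign | voices=[73 79 71 70]
Op 9: note_off(79): free voice 1 | voices=[73 - 71 70]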